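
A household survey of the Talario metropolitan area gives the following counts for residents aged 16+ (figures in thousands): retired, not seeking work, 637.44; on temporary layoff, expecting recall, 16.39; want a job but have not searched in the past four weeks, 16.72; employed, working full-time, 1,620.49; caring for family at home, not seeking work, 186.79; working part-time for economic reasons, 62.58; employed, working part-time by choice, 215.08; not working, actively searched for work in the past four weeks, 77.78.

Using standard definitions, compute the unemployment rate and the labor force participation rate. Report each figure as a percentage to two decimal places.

Unemployment rate ≈ 4.73%; labor force participation rate ≈ 70.32%.

Employed = 1,620.49 + 62.58 + 215.08 = 1,898.15 thousand (anyone who worked, including part-time for economic reasons, counts as employed).
Unemployed = 16.39 + 77.78 = 94.17 thousand (jobless and actively searching, or on temporary layoff).
Labor force = 1,898.15 + 94.17 = 1,992.32 thousand.
Not in labor force = 637.44 + 16.72 + 186.79 = 840.95 thousand (those not working and not actively searching are outside the labor force — including those who want a job but have given up searching).
Civilian working-age population = 1,992.32 + 840.95 = 2,833.27 thousand.
Unemployment rate = 94.17 / 1,992.32 = 4.73%.
Labor force participation rate = 1,992.32 / 2,833.27 = 70.32%.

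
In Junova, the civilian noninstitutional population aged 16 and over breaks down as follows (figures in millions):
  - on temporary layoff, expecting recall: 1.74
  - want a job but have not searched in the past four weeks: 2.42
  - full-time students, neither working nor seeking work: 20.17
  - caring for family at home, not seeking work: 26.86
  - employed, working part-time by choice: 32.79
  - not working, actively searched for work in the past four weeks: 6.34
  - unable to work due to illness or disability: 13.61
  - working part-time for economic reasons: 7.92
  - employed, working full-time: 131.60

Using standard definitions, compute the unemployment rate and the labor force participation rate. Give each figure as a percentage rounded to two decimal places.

Employed = 32.79 + 7.92 + 131.60 = 172.31 million (anyone who worked, including part-time for economic reasons, counts as employed).
Unemployed = 1.74 + 6.34 = 8.08 million (jobless and actively searching, or on temporary layoff).
Labor force = 172.31 + 8.08 = 180.39 million.
Not in labor force = 2.42 + 20.17 + 26.86 + 13.61 = 63.06 million (those not working and not actively searching are outside the labor force — including those who want a job but have given up searching).
Civilian working-age population = 180.39 + 63.06 = 243.45 million.
Unemployment rate = 8.08 / 180.39 = 4.48%.
Labor force participation rate = 180.39 / 243.45 = 74.10%.

Unemployment rate ≈ 4.48%; labor force participation rate ≈ 74.10%.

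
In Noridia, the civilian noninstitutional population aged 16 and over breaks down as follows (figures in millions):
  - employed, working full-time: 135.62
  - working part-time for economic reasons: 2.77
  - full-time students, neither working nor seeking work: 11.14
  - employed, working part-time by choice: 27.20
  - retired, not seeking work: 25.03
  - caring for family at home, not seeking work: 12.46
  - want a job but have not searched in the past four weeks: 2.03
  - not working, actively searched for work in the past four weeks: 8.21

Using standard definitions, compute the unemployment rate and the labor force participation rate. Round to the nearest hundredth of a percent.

Unemployment rate ≈ 4.72%; labor force participation rate ≈ 77.43%.

Employed = 135.62 + 2.77 + 27.20 = 165.59 million (anyone who worked, including part-time for economic reasons, counts as employed).
Unemployed = 8.21 million.
Labor force = 165.59 + 8.21 = 173.80 million.
Not in labor force = 11.14 + 25.03 + 12.46 + 2.03 = 50.66 million (those not working and not actively searching are outside the labor force — including those who want a job but have given up searching).
Civilian working-age population = 173.80 + 50.66 = 224.46 million.
Unemployment rate = 8.21 / 173.80 = 4.72%.
Labor force participation rate = 173.80 / 224.46 = 77.43%.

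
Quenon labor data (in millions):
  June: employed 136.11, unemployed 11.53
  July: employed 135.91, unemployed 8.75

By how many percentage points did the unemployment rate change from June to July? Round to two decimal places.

The unemployment rate changed by −1.76 percentage points.

June: labor force = 136.11 + 11.53 = 147.64; u = 11.53/147.64 = 7.81%.
July: labor force = 135.91 + 8.75 = 144.66; u = 8.75/144.66 = 6.05%.
Change = 6.05% − 7.81% = −1.76 pp.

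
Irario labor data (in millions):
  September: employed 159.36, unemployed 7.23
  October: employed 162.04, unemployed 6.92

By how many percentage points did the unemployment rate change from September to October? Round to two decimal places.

September: labor force = 159.36 + 7.23 = 166.59; u = 7.23/166.59 = 4.34%.
October: labor force = 162.04 + 6.92 = 168.96; u = 6.92/168.96 = 4.10%.
Change = 4.10% − 4.34% = −0.24 pp.

The unemployment rate changed by −0.24 percentage points.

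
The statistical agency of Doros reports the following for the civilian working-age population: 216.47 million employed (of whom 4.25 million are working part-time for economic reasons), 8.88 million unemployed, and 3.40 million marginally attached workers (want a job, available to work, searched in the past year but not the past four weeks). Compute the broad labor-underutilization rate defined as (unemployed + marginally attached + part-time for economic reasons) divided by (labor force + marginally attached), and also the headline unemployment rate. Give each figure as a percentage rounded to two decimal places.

Broad underutilization rate ≈ 7.23%; headline unemployment rate ≈ 3.94%.

Labor force = 216.47 + 8.88 = 225.35 million.
Numerator = 8.88 + 3.40 + 4.25 = 16.53 million.
Denominator = 225.35 + 3.40 = 228.75 million.
Broad rate = 16.53 / 228.75 = 7.23%.
Headline unemployment rate = 8.88 / 225.35 = 3.94%.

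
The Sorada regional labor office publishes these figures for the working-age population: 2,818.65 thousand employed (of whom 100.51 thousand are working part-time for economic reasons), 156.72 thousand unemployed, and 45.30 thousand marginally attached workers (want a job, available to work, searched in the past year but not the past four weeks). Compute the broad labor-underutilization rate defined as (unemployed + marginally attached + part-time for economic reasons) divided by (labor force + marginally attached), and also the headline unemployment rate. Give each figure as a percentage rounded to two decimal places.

Labor force = 2,818.65 + 156.72 = 2,975.37 thousand.
Numerator = 156.72 + 45.30 + 100.51 = 302.53 thousand.
Denominator = 2,975.37 + 45.30 = 3,020.67 thousand.
Broad rate = 302.53 / 3,020.67 = 10.02%.
Headline unemployment rate = 156.72 / 2,975.37 = 5.27%.

Broad underutilization rate ≈ 10.02%; headline unemployment rate ≈ 5.27%.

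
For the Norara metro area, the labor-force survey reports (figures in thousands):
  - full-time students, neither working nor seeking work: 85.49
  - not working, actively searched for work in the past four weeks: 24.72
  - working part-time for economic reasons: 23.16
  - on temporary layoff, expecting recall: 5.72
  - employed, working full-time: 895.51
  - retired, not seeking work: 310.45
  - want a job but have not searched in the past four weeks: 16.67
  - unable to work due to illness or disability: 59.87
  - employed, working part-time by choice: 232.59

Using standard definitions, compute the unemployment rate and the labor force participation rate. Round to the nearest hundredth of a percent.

Unemployment rate ≈ 2.58%; labor force participation rate ≈ 71.44%.

Employed = 23.16 + 895.51 + 232.59 = 1,151.26 thousand (anyone who worked, including part-time for economic reasons, counts as employed).
Unemployed = 24.72 + 5.72 = 30.44 thousand (jobless and actively searching, or on temporary layoff).
Labor force = 1,151.26 + 30.44 = 1,181.70 thousand.
Not in labor force = 85.49 + 310.45 + 16.67 + 59.87 = 472.48 thousand (those not working and not actively searching are outside the labor force — including those who want a job but have given up searching).
Civilian working-age population = 1,181.70 + 472.48 = 1,654.18 thousand.
Unemployment rate = 30.44 / 1,181.70 = 2.58%.
Labor force participation rate = 1,181.70 / 1,654.18 = 71.44%.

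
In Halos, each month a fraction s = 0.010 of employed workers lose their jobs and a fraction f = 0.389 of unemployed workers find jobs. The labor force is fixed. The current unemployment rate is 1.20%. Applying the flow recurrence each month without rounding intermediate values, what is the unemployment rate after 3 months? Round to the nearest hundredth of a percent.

With a fixed labor force, u_{t+1} = u_t + s·(1−u_t) − f·u_t = u_t·(1−s−f) + s.
Here 1−s−f = 0.601 and s = 0.010.
u_1 = 0.012000 × 0.601 + 0.010 = 0.017212.
u_2 = 0.017212 × 0.601 + 0.010 = 0.020344.
u_3 = 0.020344 × 0.601 + 0.010 = 0.022227.

Unemployment rate after three months ≈ 2.22%.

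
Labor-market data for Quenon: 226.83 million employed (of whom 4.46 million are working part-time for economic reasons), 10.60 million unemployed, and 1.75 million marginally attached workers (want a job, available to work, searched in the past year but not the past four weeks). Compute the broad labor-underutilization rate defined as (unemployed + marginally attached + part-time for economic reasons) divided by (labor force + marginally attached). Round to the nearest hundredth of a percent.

Broad underutilization rate ≈ 7.03%.

Labor force = 226.83 + 10.60 = 237.43 million.
Numerator = 10.60 + 1.75 + 4.46 = 16.81 million.
Denominator = 237.43 + 1.75 = 239.18 million.
Broad rate = 16.81 / 239.18 = 7.03%.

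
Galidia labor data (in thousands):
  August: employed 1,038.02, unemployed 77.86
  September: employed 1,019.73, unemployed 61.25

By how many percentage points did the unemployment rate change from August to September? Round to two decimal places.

August: labor force = 1,038.02 + 77.86 = 1,115.88; u = 77.86/1,115.88 = 6.98%.
September: labor force = 1,019.73 + 61.25 = 1,080.98; u = 61.25/1,080.98 = 5.67%.
Change = 5.67% − 6.98% = −1.31 pp.

The unemployment rate changed by −1.31 percentage points.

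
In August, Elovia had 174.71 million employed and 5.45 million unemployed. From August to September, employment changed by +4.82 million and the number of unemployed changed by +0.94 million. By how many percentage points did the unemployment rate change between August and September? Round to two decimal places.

The unemployment rate changed by +0.41 percentage points.

August: labor force = 174.71 + 5.45 = 180.16; u = 5.45/180.16 = 3.03%.
September: labor force = 179.53 + 6.39 = 185.92; u = 6.39/185.92 = 3.44%.
Change = 3.44% − 3.03% = +0.41 pp.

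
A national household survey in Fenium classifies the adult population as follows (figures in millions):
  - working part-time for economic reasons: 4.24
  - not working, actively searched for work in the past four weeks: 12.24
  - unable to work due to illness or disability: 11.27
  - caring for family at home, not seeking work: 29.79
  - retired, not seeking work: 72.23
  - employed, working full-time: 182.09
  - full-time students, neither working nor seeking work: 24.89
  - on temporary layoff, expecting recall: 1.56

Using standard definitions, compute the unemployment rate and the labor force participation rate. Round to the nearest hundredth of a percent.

Unemployment rate ≈ 6.90%; labor force participation rate ≈ 59.16%.

Employed = 4.24 + 182.09 = 186.33 million (anyone who worked, including part-time for economic reasons, counts as employed).
Unemployed = 12.24 + 1.56 = 13.80 million (jobless and actively searching, or on temporary layoff).
Labor force = 186.33 + 13.80 = 200.13 million.
Not in labor force = 11.27 + 29.79 + 72.23 + 24.89 = 138.18 million (those not working and not actively searching are outside the labor force).
Civilian working-age population = 200.13 + 138.18 = 338.31 million.
Unemployment rate = 13.80 / 200.13 = 6.90%.
Labor force participation rate = 200.13 / 338.31 = 59.16%.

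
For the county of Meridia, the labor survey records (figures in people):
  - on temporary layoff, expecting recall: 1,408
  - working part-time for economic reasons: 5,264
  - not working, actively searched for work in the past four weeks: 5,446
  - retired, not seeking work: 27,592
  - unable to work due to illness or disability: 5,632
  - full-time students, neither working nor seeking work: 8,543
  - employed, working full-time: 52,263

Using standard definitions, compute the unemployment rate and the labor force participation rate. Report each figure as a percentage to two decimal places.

Employed = 5,264 + 52,263 = 57,527 (anyone who worked, including part-time for economic reasons, counts as employed).
Unemployed = 1,408 + 5,446 = 6,854 (jobless and actively searching, or on temporary layoff).
Labor force = 57,527 + 6,854 = 64,381.
Not in labor force = 27,592 + 5,632 + 8,543 = 41,767 (those not working and not actively searching are outside the labor force).
Civilian working-age population = 64,381 + 41,767 = 106,148.
Unemployment rate = 6,854 / 64,381 = 10.65%.
Labor force participation rate = 64,381 / 106,148 = 60.65%.

Unemployment rate ≈ 10.65%; labor force participation rate ≈ 60.65%.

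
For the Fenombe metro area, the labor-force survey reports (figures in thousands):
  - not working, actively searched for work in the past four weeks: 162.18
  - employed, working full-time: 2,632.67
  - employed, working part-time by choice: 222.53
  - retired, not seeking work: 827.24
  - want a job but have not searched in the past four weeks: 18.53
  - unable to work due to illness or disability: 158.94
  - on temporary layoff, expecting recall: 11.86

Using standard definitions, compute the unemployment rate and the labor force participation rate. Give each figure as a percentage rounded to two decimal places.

Employed = 2,632.67 + 222.53 = 2,855.20 thousand.
Unemployed = 162.18 + 11.86 = 174.04 thousand (jobless and actively searching, or on temporary layoff).
Labor force = 2,855.20 + 174.04 = 3,029.24 thousand.
Not in labor force = 827.24 + 18.53 + 158.94 = 1,004.71 thousand (those not working and not actively searching are outside the labor force — including those who want a job but have given up searching).
Civilian working-age population = 3,029.24 + 1,004.71 = 4,033.95 thousand.
Unemployment rate = 174.04 / 3,029.24 = 5.75%.
Labor force participation rate = 3,029.24 / 4,033.95 = 75.09%.

Unemployment rate ≈ 5.75%; labor force participation rate ≈ 75.09%.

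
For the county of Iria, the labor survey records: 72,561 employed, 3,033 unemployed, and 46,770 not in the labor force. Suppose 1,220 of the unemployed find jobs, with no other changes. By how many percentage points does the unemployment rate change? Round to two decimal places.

The unemployment rate changes by −1.61 percentage points.

Initially, labor force = 72,561 + 3,033 = 75,594, so u = 3,033/75,594 = 4.01%.
After the change, unemployed falls and employed rises by 1,220; labor force unchanged → E = 73,781, U = 1,813, labor force = 75,594.
New unemployment rate = 1,813 / 75,594 = 2.40%.
Change = 2.40% − 4.01% = −1.61 percentage points.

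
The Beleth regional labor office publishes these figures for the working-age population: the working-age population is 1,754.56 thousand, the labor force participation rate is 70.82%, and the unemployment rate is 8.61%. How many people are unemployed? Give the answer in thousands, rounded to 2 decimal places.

About 106.99 thousand are unemployed.

Labor force = 0.7082 × 1,754.56 = 1,242.58 thousand.
Unemployed = 0.0861 × 1,242.58 ≈ 106.99 thousand.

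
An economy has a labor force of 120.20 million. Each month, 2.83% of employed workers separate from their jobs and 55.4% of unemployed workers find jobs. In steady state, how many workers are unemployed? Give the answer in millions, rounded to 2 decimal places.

Steady-state unemployment rate u* = s/(s+f) = 2.83/(2.83+55.4) = 0.048600.
Unemployed = u* × labor force = 0.048600 × 120.20 ≈ 5.84 million.

About 5.84 million are unemployed in steady state.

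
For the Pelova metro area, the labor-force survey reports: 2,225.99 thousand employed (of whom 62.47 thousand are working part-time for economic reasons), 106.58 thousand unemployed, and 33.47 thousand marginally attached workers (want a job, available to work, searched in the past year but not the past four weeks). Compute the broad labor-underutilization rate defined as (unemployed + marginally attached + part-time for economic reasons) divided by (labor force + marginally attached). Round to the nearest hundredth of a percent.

Labor force = 2,225.99 + 106.58 = 2,332.57 thousand.
Numerator = 106.58 + 33.47 + 62.47 = 202.52 thousand.
Denominator = 2,332.57 + 33.47 = 2,366.04 thousand.
Broad rate = 202.52 / 2,366.04 = 8.56%.

Broad underutilization rate ≈ 8.56%.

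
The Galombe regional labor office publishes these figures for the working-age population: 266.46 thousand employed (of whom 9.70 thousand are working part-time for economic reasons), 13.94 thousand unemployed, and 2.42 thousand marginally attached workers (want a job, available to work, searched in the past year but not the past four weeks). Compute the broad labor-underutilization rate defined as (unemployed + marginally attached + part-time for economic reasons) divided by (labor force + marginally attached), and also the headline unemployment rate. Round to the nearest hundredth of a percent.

Labor force = 266.46 + 13.94 = 280.40 thousand.
Numerator = 13.94 + 2.42 + 9.70 = 26.06 thousand.
Denominator = 280.40 + 2.42 = 282.82 thousand.
Broad rate = 26.06 / 282.82 = 9.21%.
Headline unemployment rate = 13.94 / 280.40 = 4.97%.

Broad underutilization rate ≈ 9.21%; headline unemployment rate ≈ 4.97%.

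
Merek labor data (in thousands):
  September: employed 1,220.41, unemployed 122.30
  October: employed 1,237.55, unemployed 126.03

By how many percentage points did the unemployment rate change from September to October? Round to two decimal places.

September: labor force = 1,220.41 + 122.30 = 1,342.71; u = 122.30/1,342.71 = 9.11%.
October: labor force = 1,237.55 + 126.03 = 1,363.58; u = 126.03/1,363.58 = 9.24%.
Change = 9.24% − 9.11% = +0.13 pp.

The unemployment rate changed by +0.13 percentage points.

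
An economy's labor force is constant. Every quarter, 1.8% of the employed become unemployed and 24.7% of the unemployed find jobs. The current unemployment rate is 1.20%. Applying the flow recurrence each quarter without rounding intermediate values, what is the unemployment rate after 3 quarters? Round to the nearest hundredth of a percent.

With a fixed labor force, u_{t+1} = u_t + s·(1−u_t) − f·u_t = u_t·(1−s−f) + s.
Here 1−s−f = 0.735 and s = 0.018.
u_1 = 0.012000 × 0.735 + 0.018 = 0.026820.
u_2 = 0.026820 × 0.735 + 0.018 = 0.037713.
u_3 = 0.037713 × 0.735 + 0.018 = 0.045719.

Unemployment rate after three quarters ≈ 4.57%.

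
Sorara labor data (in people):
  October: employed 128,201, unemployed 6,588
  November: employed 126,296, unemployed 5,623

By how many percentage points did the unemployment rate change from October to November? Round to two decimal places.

The unemployment rate changed by −0.63 percentage points.

October: labor force = 128,201 + 6,588 = 134,789; u = 6,588/134,789 = 4.89%.
November: labor force = 126,296 + 5,623 = 131,919; u = 5,623/131,919 = 4.26%.
Change = 4.26% − 4.89% = −0.63 pp.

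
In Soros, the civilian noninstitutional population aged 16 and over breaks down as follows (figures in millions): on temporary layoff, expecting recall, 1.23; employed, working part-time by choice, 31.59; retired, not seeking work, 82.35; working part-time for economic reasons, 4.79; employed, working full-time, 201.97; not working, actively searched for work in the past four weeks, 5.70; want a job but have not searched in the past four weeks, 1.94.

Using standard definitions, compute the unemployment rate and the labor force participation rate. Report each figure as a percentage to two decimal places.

Unemployment rate ≈ 2.83%; labor force participation rate ≈ 74.42%.

Employed = 31.59 + 4.79 + 201.97 = 238.35 million (anyone who worked, including part-time for economic reasons, counts as employed).
Unemployed = 1.23 + 5.70 = 6.93 million (jobless and actively searching, or on temporary layoff).
Labor force = 238.35 + 6.93 = 245.28 million.
Not in labor force = 82.35 + 1.94 = 84.29 million (those not working and not actively searching are outside the labor force — including those who want a job but have given up searching).
Civilian working-age population = 245.28 + 84.29 = 329.57 million.
Unemployment rate = 6.93 / 245.28 = 2.83%.
Labor force participation rate = 245.28 / 329.57 = 74.42%.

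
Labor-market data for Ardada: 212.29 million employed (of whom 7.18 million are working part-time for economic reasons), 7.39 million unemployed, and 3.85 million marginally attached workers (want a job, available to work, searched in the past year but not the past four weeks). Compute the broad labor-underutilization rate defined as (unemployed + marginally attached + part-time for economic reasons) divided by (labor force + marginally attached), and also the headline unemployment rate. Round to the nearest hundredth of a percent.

Labor force = 212.29 + 7.39 = 219.68 million.
Numerator = 7.39 + 3.85 + 7.18 = 18.42 million.
Denominator = 219.68 + 3.85 = 223.53 million.
Broad rate = 18.42 / 223.53 = 8.24%.
Headline unemployment rate = 7.39 / 219.68 = 3.36%.

Broad underutilization rate ≈ 8.24%; headline unemployment rate ≈ 3.36%.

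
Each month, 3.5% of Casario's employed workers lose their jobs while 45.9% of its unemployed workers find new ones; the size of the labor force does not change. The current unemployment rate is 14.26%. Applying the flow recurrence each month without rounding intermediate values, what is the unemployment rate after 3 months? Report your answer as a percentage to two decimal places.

With a fixed labor force, u_{t+1} = u_t + s·(1−u_t) − f·u_t = u_t·(1−s−f) + s.
Here 1−s−f = 0.506 and s = 0.035.
u_1 = 0.142600 × 0.506 + 0.035 = 0.107156.
u_2 = 0.107156 × 0.506 + 0.035 = 0.089221.
u_3 = 0.089221 × 0.506 + 0.035 = 0.080146.

Unemployment rate after three months ≈ 8.01%.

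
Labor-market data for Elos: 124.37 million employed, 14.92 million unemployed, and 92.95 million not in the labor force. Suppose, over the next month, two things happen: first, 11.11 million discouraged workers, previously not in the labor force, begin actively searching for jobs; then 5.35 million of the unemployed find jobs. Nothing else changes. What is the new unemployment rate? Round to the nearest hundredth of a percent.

New unemployment rate ≈ 13.75%.

Initially, labor force = 124.37 + 14.92 = 139.29 million, so u = 14.92/139.29 = 10.71%.
After the first change, unemployed and labor force both rise by 11.11 → E = 124.37, U = 26.03, labor force = 150.40 million.
After the second change, unemployed falls and employed rises by 5.35; labor force unchanged → E = 129.72, U = 20.68, labor force = 150.40 million.
New unemployment rate = 20.68 / 150.40 = 13.75%.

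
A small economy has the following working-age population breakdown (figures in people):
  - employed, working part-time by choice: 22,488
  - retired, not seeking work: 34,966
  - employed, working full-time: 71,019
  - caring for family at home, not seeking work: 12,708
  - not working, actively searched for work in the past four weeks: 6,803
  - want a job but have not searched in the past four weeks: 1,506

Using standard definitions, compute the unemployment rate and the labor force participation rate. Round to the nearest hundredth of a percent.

Unemployment rate ≈ 6.78%; labor force participation rate ≈ 67.10%.

Employed = 22,488 + 71,019 = 93,507.
Unemployed = 6,803.
Labor force = 93,507 + 6,803 = 100,310.
Not in labor force = 34,966 + 12,708 + 1,506 = 49,180 (those not working and not actively searching are outside the labor force — including those who want a job but have given up searching).
Civilian working-age population = 100,310 + 49,180 = 149,490.
Unemployment rate = 6,803 / 100,310 = 6.78%.
Labor force participation rate = 100,310 / 149,490 = 67.10%.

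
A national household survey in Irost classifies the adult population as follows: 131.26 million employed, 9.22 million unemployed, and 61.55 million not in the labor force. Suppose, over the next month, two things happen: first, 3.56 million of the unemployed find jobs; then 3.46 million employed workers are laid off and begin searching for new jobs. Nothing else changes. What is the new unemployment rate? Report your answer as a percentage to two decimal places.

Initially, labor force = 131.26 + 9.22 = 140.48 million, so u = 9.22/140.48 = 6.56%.
After the first change, unemployed falls and employed rises by 3.56; labor force unchanged → E = 134.82, U = 5.66, labor force = 140.48 million.
After the second change, employed falls and unemployed rises by 3.46; labor force unchanged → E = 131.36, U = 9.12, labor force = 140.48 million.
New unemployment rate = 9.12 / 140.48 = 6.49%.

New unemployment rate ≈ 6.49%.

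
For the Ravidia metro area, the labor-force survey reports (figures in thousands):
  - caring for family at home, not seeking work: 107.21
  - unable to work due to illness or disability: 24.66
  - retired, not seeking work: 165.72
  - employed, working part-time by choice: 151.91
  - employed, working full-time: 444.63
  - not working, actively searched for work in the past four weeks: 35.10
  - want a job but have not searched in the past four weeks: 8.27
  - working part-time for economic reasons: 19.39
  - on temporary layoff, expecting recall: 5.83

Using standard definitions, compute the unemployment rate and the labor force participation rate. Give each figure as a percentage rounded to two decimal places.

Employed = 151.91 + 444.63 + 19.39 = 615.93 thousand (anyone who worked, including part-time for economic reasons, counts as employed).
Unemployed = 35.10 + 5.83 = 40.93 thousand (jobless and actively searching, or on temporary layoff).
Labor force = 615.93 + 40.93 = 656.86 thousand.
Not in labor force = 107.21 + 24.66 + 165.72 + 8.27 = 305.86 thousand (those not working and not actively searching are outside the labor force — including those who want a job but have given up searching).
Civilian working-age population = 656.86 + 305.86 = 962.72 thousand.
Unemployment rate = 40.93 / 656.86 = 6.23%.
Labor force participation rate = 656.86 / 962.72 = 68.23%.

Unemployment rate ≈ 6.23%; labor force participation rate ≈ 68.23%.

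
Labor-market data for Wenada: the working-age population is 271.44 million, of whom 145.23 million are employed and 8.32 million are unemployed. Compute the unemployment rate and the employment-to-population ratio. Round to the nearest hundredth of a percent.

Labor force = employed + unemployed = 145.23 + 8.32 = 153.55 million.
Unemployment rate = 8.32 / 153.55 = 5.42%.
Employment-population ratio = 145.23 / 271.44 = 53.50%.

Unemployment rate ≈ 5.42%; employment-population ratio ≈ 53.50%.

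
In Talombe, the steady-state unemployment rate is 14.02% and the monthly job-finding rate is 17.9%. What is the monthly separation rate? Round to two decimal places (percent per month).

Separation rate ≈ 2.92% per month.

From u* = s/(s+f): s = u·f/(1−u).
s = 0.1402 × 17.9 / (1 − 0.1402) = 2.5096 / 0.8598 ≈ 2.92% per month.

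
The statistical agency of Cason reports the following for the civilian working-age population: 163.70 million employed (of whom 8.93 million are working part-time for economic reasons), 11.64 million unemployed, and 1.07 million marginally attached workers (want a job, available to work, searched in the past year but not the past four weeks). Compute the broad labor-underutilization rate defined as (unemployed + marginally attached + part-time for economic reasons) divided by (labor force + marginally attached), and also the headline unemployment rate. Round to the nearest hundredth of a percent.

Broad underutilization rate ≈ 12.27%; headline unemployment rate ≈ 6.64%.

Labor force = 163.70 + 11.64 = 175.34 million.
Numerator = 11.64 + 1.07 + 8.93 = 21.64 million.
Denominator = 175.34 + 1.07 = 176.41 million.
Broad rate = 21.64 / 176.41 = 12.27%.
Headline unemployment rate = 11.64 / 175.34 = 6.64%.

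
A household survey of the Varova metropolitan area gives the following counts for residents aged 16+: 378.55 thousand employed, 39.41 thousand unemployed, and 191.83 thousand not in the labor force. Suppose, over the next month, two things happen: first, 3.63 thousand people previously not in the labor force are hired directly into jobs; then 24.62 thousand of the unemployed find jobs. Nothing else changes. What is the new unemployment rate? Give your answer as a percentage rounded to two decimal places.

New unemployment rate ≈ 3.51%.

Initially, labor force = 378.55 + 39.41 = 417.96 thousand, so u = 39.41/417.96 = 9.43%.
After the first change, employed and labor force both rise by 3.63; unemployed unchanged → E = 382.18, U = 39.41, labor force = 421.59 thousand.
After the second change, unemployed falls and employed rises by 24.62; labor force unchanged → E = 406.80, U = 14.79, labor force = 421.59 thousand.
New unemployment rate = 14.79 / 421.59 = 3.51%.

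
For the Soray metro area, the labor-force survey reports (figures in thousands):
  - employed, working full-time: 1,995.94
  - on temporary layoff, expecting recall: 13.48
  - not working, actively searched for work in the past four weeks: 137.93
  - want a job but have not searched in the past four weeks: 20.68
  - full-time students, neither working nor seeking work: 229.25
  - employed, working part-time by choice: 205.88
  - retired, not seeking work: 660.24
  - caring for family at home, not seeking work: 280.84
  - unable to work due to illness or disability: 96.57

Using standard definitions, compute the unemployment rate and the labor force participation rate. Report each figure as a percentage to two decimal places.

Unemployment rate ≈ 6.43%; labor force participation rate ≈ 64.63%.

Employed = 1,995.94 + 205.88 = 2,201.82 thousand.
Unemployed = 13.48 + 137.93 = 151.41 thousand (jobless and actively searching, or on temporary layoff).
Labor force = 2,201.82 + 151.41 = 2,353.23 thousand.
Not in labor force = 20.68 + 229.25 + 660.24 + 280.84 + 96.57 = 1,287.58 thousand (those not working and not actively searching are outside the labor force — including those who want a job but have given up searching).
Civilian working-age population = 2,353.23 + 1,287.58 = 3,640.81 thousand.
Unemployment rate = 151.41 / 2,353.23 = 6.43%.
Labor force participation rate = 2,353.23 / 3,640.81 = 64.63%.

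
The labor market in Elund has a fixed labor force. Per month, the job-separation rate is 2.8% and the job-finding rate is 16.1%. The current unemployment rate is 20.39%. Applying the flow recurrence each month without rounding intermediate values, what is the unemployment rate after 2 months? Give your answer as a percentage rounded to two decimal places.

With a fixed labor force, u_{t+1} = u_t + s·(1−u_t) − f·u_t = u_t·(1−s−f) + s.
Here 1−s−f = 0.811 and s = 0.028.
u_1 = 0.203900 × 0.811 + 0.028 = 0.193363.
u_2 = 0.193363 × 0.811 + 0.028 = 0.184817.

Unemployment rate after two months ≈ 18.48%.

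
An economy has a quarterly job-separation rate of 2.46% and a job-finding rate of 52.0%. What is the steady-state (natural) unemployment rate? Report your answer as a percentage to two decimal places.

Steady-state unemployment rate ≈ 4.52%.

At steady state the flows balance: s·E = f·U, so U/(E+U) = s/(s+f).
u* = 2.46 / (2.46 + 52.0) = 2.46 / 54.46 = 4.52%.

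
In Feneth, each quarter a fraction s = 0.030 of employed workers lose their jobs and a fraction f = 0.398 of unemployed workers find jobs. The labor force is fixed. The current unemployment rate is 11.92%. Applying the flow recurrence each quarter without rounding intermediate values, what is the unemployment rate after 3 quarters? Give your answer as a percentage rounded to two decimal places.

With a fixed labor force, u_{t+1} = u_t + s·(1−u_t) − f·u_t = u_t·(1−s−f) + s.
Here 1−s−f = 0.572 and s = 0.030.
u_1 = 0.119200 × 0.572 + 0.030 = 0.098182.
u_2 = 0.098182 × 0.572 + 0.030 = 0.086160.
u_3 = 0.086160 × 0.572 + 0.030 = 0.079284.

Unemployment rate after three quarters ≈ 7.93%.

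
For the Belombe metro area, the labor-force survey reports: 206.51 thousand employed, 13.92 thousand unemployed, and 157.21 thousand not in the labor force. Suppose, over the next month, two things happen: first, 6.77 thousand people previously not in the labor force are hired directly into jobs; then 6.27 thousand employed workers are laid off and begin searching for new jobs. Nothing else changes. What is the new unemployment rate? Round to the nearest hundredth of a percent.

New unemployment rate ≈ 8.89%.

Initially, labor force = 206.51 + 13.92 = 220.43 thousand, so u = 13.92/220.43 = 6.31%.
After the first change, employed and labor force both rise by 6.77; unemployed unchanged → E = 213.28, U = 13.92, labor force = 227.20 thousand.
After the second change, employed falls and unemployed rises by 6.27; labor force unchanged → E = 207.01, U = 20.19, labor force = 227.20 thousand.
New unemployment rate = 20.19 / 227.20 = 8.89%.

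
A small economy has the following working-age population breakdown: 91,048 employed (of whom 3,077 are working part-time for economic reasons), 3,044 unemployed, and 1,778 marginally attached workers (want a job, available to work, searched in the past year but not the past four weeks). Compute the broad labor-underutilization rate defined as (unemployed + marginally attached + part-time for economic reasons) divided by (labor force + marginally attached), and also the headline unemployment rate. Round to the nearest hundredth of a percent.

Broad underutilization rate ≈ 8.24%; headline unemployment rate ≈ 3.24%.

Labor force = 91,048 + 3,044 = 94,092.
Numerator = 3,044 + 1,778 + 3,077 = 7,899.
Denominator = 94,092 + 1,778 = 95,870.
Broad rate = 7,899 / 95,870 = 8.24%.
Headline unemployment rate = 3,044 / 94,092 = 3.24%.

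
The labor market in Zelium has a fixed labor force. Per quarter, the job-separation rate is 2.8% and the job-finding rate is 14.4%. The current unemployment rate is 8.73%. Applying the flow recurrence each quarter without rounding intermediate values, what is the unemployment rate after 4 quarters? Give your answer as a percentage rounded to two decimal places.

With a fixed labor force, u_{t+1} = u_t + s·(1−u_t) − f·u_t = u_t·(1−s−f) + s.
Here 1−s−f = 0.828 and s = 0.028.
u_1 = 0.087300 × 0.828 + 0.028 = 0.100284.
u_2 = 0.100284 × 0.828 + 0.028 = 0.111035.
u_3 = 0.111035 × 0.828 + 0.028 = 0.119937.
u_4 = 0.119937 × 0.828 + 0.028 = 0.127308.

Unemployment rate after four quarters ≈ 12.73%.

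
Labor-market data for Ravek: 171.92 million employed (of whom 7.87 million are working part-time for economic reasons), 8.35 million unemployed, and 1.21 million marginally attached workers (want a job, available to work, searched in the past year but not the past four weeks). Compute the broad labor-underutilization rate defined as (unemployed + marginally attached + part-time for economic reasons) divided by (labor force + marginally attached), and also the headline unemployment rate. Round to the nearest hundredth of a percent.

Broad underutilization rate ≈ 9.60%; headline unemployment rate ≈ 4.63%.

Labor force = 171.92 + 8.35 = 180.27 million.
Numerator = 8.35 + 1.21 + 7.87 = 17.43 million.
Denominator = 180.27 + 1.21 = 181.48 million.
Broad rate = 17.43 / 181.48 = 9.60%.
Headline unemployment rate = 8.35 / 180.27 = 4.63%.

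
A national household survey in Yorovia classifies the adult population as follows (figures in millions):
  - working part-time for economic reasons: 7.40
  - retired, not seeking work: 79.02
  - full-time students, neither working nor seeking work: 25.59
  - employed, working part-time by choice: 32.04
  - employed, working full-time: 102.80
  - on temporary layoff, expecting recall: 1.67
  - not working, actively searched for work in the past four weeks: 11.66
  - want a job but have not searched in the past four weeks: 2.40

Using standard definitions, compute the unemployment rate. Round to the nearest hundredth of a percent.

Unemployment rate ≈ 8.57%.

Employed = 7.40 + 32.04 + 102.80 = 142.24 million (anyone who worked, including part-time for economic reasons, counts as employed).
Unemployed = 1.67 + 11.66 = 13.33 million (jobless and actively searching, or on temporary layoff).
Labor force = 142.24 + 13.33 = 155.57 million.
Unemployment rate = 13.33 / 155.57 = 8.57%.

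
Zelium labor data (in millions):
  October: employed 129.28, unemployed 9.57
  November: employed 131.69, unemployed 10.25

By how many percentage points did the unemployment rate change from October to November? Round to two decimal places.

October: labor force = 129.28 + 9.57 = 138.85; u = 9.57/138.85 = 6.89%.
November: labor force = 131.69 + 10.25 = 141.94; u = 10.25/141.94 = 7.22%.
Change = 7.22% − 6.89% = +0.33 pp.

The unemployment rate changed by +0.33 percentage points.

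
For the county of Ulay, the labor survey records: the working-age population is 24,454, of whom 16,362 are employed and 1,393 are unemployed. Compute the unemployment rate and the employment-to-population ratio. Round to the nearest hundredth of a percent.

Unemployment rate ≈ 7.85%; employment-population ratio ≈ 66.91%.

Labor force = employed + unemployed = 16,362 + 1,393 = 17,755.
Unemployment rate = 1,393 / 17,755 = 7.85%.
Employment-population ratio = 16,362 / 24,454 = 66.91%.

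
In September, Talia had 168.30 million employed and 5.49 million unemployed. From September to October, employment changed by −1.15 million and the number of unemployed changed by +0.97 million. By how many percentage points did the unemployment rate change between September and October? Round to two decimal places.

September: labor force = 168.30 + 5.49 = 173.79; u = 5.49/173.79 = 3.16%.
October: labor force = 167.15 + 6.46 = 173.61; u = 6.46/173.61 = 3.72%.
Change = 3.72% − 3.16% = +0.56 pp.

The unemployment rate changed by +0.56 percentage points.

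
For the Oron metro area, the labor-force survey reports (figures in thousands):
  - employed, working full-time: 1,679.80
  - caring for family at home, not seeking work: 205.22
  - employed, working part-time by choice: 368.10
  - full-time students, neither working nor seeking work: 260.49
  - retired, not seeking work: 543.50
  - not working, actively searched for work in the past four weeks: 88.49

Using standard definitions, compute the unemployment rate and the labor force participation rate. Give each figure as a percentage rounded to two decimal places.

Unemployment rate ≈ 4.14%; labor force participation rate ≈ 67.92%.

Employed = 1,679.80 + 368.10 = 2,047.90 thousand.
Unemployed = 88.49 thousand.
Labor force = 2,047.90 + 88.49 = 2,136.39 thousand.
Not in labor force = 205.22 + 260.49 + 543.50 = 1,009.21 thousand (those not working and not actively searching are outside the labor force).
Civilian working-age population = 2,136.39 + 1,009.21 = 3,145.60 thousand.
Unemployment rate = 88.49 / 2,136.39 = 4.14%.
Labor force participation rate = 2,136.39 / 3,145.60 = 67.92%.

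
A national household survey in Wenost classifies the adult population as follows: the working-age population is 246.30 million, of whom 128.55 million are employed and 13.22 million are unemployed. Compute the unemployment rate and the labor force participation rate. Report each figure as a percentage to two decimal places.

Labor force = employed + unemployed = 128.55 + 13.22 = 141.77 million.
Unemployment rate = 13.22 / 141.77 = 9.32%.
Labor force participation rate = 141.77 / 246.30 = 57.56%.

Unemployment rate ≈ 9.32%; labor force participation rate ≈ 57.56%.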